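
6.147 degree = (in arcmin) 368.8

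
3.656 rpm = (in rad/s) 0.3829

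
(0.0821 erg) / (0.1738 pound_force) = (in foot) 3.484e-08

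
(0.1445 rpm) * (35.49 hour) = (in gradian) 1.231e+05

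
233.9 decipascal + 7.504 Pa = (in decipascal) 308.9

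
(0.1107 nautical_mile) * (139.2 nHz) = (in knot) 5.547e-05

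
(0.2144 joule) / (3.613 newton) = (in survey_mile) 3.687e-05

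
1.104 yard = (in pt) 2862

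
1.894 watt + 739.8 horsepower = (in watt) 5.517e+05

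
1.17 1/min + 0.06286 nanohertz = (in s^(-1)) 0.0195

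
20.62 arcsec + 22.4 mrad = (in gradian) 1.432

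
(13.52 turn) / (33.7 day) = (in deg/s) 0.001672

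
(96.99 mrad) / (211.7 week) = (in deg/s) 4.34e-08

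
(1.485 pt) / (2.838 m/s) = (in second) 0.0001846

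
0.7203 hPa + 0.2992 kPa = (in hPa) 3.712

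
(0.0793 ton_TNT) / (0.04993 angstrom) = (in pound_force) 1.494e+19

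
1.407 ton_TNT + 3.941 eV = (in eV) 3.674e+28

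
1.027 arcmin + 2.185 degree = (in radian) 0.03843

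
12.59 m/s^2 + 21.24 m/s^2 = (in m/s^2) 33.83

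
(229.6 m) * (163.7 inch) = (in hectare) 0.09547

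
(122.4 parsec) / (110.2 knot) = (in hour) 1.851e+13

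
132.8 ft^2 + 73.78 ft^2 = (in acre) 0.004742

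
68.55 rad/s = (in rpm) 654.6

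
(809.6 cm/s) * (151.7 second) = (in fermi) 1.228e+18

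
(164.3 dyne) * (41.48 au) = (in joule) 1.02e+10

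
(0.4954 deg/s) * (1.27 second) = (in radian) 0.01098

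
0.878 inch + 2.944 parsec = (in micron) 9.084e+22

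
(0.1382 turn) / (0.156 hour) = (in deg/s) 0.08859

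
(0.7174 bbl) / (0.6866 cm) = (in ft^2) 178.8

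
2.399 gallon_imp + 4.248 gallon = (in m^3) 0.02699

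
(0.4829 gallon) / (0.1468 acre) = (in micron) 3.077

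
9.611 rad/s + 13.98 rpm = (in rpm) 105.8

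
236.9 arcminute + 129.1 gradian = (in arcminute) 7208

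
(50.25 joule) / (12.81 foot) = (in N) 12.87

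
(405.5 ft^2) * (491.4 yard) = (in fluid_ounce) 5.724e+08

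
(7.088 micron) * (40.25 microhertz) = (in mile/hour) 6.382e-10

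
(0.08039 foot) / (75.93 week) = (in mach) 1.567e-12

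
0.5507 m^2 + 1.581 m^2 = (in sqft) 22.95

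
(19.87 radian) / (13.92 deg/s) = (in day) 0.0009466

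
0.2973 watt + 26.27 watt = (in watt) 26.57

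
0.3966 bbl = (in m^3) 0.06305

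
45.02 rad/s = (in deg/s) 2579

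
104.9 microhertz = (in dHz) 0.001049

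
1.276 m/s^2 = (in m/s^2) 1.276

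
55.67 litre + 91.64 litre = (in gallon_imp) 32.4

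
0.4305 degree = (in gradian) 0.4783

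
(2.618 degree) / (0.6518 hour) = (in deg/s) 0.001116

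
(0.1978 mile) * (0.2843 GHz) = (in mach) 2.658e+08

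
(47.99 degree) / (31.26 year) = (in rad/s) 8.496e-10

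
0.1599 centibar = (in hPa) 1.599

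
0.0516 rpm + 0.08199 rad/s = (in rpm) 0.8345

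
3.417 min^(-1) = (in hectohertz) 0.0005695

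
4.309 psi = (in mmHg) 222.8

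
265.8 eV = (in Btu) 4.036e-20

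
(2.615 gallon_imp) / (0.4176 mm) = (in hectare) 0.002847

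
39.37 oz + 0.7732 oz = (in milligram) 1.138e+06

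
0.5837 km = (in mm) 5.837e+05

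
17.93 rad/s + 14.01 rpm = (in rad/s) 19.4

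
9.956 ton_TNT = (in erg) 4.166e+17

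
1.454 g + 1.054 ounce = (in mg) 3.133e+04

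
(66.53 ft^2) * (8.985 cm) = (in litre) 555.3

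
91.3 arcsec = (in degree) 0.02536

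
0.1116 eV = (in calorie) 4.273e-21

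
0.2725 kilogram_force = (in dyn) 2.672e+05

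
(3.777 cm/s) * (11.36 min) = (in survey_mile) 0.016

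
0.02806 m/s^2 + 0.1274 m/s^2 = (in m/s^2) 0.1555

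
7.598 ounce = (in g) 215.4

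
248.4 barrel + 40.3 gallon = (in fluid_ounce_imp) 1.395e+06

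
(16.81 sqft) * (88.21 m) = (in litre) 1.378e+05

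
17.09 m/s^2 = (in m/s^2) 17.09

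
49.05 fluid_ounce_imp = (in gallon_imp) 0.3066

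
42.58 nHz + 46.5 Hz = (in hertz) 46.5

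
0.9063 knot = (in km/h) 1.678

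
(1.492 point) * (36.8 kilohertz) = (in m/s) 19.37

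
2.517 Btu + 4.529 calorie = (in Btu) 2.535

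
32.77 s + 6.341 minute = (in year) 1.31e-05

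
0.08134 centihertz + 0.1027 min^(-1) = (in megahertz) 2.525e-09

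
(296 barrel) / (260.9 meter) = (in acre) 4.457e-05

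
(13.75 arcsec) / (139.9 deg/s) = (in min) 4.55e-07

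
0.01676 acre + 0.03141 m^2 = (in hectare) 0.006786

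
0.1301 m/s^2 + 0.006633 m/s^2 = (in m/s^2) 0.1367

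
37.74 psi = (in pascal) 2.602e+05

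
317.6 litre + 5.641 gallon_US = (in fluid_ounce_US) 1.146e+04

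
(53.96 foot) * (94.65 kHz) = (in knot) 3.026e+06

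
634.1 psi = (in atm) 43.15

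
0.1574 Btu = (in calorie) 39.69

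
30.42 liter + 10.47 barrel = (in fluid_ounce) 5.732e+04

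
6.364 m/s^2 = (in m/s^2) 6.364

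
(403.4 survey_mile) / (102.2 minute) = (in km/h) 381.1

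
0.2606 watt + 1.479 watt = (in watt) 1.74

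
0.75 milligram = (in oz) 2.646e-05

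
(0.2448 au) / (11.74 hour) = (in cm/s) 8.665e+07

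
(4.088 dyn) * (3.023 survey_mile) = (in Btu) 0.0001885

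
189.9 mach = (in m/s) 6.466e+04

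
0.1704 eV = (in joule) 2.73e-20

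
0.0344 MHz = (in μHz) 3.44e+10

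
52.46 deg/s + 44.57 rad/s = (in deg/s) 2606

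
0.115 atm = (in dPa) 1.165e+05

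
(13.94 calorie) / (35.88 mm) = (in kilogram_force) 165.8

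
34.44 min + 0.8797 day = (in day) 0.9036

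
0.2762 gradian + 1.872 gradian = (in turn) 0.005371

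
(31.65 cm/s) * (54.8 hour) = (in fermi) 6.244e+19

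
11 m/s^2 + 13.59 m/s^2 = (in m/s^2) 24.59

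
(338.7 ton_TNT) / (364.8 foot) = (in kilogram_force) 1.3e+09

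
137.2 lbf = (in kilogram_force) 62.23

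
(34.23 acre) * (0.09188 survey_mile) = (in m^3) 2.048e+07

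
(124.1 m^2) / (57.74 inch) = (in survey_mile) 0.05258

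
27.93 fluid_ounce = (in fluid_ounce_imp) 29.07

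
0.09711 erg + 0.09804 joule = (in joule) 0.09804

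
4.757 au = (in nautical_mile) 3.843e+08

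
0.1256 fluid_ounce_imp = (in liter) 0.003569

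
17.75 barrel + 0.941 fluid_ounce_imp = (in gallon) 745.5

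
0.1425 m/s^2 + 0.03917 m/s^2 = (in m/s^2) 0.1817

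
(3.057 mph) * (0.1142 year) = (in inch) 1.938e+08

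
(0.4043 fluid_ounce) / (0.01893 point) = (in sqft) 19.27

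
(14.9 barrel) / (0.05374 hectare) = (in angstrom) 4.408e+07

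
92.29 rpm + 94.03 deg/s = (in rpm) 108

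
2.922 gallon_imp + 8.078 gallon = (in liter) 43.86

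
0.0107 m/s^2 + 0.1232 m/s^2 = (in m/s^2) 0.1339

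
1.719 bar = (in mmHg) 1289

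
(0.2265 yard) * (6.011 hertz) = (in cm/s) 124.5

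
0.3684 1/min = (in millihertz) 6.14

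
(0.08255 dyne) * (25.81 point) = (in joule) 7.516e-09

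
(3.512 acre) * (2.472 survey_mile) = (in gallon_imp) 1.244e+10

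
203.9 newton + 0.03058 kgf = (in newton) 204.2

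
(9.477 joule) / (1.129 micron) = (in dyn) 8.394e+11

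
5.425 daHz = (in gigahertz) 5.425e-08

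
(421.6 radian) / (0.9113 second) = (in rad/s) 462.6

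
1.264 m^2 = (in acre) 0.0003123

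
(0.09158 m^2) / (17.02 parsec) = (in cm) 1.744e-17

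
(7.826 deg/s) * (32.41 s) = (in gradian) 281.8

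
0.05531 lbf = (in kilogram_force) 0.02509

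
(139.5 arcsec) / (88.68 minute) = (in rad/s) 1.271e-07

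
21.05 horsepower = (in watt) 1.57e+04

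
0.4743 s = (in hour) 0.0001318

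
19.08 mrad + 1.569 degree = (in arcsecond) 9584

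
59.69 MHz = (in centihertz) 5.969e+09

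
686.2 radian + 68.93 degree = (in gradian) 4.376e+04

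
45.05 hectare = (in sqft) 4.849e+06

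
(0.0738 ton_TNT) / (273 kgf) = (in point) 3.269e+08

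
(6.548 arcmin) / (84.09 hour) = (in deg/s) 3.605e-07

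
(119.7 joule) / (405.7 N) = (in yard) 0.3227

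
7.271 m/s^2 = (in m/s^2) 7.271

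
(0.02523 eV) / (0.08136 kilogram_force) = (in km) 5.066e-24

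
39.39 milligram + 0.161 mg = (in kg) 3.955e-05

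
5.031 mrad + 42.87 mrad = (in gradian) 3.049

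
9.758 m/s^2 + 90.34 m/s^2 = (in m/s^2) 100.1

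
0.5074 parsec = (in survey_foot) 5.137e+16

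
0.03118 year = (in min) 1.639e+04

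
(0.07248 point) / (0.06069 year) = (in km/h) 4.809e-11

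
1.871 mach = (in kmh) 2293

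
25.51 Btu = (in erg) 2.691e+11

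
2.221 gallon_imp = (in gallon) 2.667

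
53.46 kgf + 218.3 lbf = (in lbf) 336.2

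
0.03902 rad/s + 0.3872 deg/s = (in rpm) 0.4371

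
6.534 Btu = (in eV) 4.303e+22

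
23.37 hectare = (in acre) 57.75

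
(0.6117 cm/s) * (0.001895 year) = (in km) 0.3656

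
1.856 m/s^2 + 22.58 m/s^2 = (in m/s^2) 24.44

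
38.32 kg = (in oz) 1352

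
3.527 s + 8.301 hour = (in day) 0.3459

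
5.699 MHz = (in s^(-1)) 5.699e+06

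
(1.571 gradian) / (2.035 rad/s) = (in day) 1.404e-07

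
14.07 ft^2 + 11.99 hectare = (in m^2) 1.199e+05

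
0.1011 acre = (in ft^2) 4404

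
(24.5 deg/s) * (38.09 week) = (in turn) 1.568e+06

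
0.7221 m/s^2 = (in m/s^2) 0.7221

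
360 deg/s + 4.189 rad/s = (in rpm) 100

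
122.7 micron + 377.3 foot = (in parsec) 3.727e-15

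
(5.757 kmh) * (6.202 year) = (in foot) 1.026e+09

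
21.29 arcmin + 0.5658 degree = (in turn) 0.002557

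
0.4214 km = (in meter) 421.4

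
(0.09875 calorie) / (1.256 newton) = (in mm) 329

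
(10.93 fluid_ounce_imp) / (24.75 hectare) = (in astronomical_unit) 8.388e-21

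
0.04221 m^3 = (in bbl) 0.2655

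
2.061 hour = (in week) 0.01227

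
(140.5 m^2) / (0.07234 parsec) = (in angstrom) 0.0006294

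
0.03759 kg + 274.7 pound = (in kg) 124.6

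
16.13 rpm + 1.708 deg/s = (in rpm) 16.41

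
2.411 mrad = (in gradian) 0.1535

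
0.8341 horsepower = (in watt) 622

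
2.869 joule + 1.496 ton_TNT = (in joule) 6.259e+09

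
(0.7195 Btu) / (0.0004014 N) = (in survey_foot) 6.205e+06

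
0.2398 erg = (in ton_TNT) 5.731e-18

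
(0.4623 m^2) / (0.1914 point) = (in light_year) 7.237e-13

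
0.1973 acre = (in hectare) 0.07984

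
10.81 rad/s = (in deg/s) 619.4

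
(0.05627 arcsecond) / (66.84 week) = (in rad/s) 6.748e-15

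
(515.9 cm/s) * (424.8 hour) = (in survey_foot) 2.588e+07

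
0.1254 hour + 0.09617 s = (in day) 0.005226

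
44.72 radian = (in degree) 2562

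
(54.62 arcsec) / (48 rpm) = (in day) 6.097e-10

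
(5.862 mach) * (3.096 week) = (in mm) 3.737e+12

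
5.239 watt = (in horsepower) 0.007026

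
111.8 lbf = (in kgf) 50.71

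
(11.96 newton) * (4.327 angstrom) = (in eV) 3.23e+10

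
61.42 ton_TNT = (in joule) 2.57e+11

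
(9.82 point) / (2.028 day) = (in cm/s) 1.977e-06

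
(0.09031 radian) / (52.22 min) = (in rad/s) 2.882e-05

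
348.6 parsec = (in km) 1.076e+16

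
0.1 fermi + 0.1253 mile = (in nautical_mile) 0.1089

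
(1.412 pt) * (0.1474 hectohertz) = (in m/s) 0.007342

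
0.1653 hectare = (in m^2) 1653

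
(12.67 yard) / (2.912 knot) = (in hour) 0.002148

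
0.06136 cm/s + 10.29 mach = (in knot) 6811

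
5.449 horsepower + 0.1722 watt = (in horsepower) 5.449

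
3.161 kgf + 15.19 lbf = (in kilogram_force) 10.05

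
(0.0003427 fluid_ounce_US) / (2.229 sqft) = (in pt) 0.0001387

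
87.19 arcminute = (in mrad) 25.36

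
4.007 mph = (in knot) 3.482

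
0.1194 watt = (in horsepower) 0.0001601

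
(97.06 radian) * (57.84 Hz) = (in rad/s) 5614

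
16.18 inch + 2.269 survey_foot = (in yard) 1.206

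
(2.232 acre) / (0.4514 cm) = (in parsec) 6.485e-11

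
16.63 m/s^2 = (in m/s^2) 16.63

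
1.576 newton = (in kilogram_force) 0.1607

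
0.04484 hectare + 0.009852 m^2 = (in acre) 0.1108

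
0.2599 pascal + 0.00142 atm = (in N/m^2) 144.1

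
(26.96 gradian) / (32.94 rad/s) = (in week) 2.126e-08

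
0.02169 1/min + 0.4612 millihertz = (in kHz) 8.227e-07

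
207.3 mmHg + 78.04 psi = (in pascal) 5.657e+05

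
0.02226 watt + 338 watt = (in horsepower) 0.4533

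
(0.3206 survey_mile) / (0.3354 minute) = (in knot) 49.84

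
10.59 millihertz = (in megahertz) 1.059e-08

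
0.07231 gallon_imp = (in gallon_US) 0.08684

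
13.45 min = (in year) 2.559e-05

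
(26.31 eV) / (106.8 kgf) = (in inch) 1.585e-19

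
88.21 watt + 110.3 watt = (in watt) 198.5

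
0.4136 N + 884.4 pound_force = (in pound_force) 884.5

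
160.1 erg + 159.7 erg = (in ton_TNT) 7.643e-15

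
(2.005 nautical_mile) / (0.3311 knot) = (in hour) 6.056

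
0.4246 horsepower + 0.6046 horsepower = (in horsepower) 1.029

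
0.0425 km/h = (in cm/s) 1.181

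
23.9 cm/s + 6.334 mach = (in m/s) 2157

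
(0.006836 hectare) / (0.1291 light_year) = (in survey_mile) 3.478e-17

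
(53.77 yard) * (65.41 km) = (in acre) 794.7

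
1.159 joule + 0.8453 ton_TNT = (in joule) 3.537e+09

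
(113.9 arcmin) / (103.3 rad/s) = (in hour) 8.909e-08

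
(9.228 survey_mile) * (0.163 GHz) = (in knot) 4.706e+12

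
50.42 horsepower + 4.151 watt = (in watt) 3.76e+04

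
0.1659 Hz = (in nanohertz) 1.659e+08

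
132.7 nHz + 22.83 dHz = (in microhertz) 2.283e+06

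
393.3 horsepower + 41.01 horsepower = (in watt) 3.239e+05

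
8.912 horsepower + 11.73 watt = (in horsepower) 8.928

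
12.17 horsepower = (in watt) 9075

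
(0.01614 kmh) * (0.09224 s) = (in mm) 0.4135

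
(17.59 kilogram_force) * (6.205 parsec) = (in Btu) 3.13e+16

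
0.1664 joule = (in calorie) 0.03977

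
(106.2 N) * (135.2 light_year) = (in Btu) 1.288e+17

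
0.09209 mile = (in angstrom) 1.482e+12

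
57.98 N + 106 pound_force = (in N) 529.5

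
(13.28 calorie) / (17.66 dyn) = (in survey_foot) 1.032e+06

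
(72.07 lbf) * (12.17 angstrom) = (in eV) 2.435e+12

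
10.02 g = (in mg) 1.002e+04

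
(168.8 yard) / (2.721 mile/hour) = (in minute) 2.115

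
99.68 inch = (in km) 0.002532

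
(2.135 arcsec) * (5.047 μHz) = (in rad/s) 5.224e-11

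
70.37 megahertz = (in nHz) 7.037e+16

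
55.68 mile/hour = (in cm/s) 2489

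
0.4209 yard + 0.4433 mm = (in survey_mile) 0.0002394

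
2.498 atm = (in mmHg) 1898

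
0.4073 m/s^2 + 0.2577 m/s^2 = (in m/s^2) 0.665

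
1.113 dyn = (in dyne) 1.113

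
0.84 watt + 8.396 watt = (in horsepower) 0.01239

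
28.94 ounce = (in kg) 0.8204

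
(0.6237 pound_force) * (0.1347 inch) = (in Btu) 8.997e-06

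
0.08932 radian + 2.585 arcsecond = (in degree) 5.118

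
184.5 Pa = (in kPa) 0.1845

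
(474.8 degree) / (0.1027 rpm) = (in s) 770.5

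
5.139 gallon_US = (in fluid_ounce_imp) 684.7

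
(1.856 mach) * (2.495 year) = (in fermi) 4.972e+25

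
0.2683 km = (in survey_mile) 0.1667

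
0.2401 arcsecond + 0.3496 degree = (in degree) 0.3497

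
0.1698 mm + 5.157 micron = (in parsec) 5.67e-21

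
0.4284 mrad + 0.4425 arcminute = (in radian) 0.0005571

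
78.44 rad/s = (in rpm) 749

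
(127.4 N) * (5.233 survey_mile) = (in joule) 1.073e+06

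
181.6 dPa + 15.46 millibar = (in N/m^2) 1564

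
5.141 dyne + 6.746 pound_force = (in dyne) 3.001e+06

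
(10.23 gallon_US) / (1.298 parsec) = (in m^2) 9.669e-19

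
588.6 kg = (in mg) 5.886e+08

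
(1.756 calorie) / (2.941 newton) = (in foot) 8.196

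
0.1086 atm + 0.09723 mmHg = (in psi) 1.598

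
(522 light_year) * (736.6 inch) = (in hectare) 9.24e+15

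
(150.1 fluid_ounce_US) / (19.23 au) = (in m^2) 1.543e-15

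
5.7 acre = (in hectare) 2.307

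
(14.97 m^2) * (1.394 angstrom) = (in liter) 2.087e-06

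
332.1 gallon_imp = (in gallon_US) 398.8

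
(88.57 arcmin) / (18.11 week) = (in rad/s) 2.352e-09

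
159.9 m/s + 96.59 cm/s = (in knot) 312.7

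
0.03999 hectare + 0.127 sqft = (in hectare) 0.03999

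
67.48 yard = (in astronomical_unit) 4.125e-10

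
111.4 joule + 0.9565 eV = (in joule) 111.4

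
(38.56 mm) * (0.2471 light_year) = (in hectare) 9.014e+09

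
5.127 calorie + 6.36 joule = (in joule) 27.81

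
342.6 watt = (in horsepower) 0.4594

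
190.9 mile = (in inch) 1.21e+07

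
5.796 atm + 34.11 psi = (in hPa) 8225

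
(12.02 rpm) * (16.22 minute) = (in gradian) 7.799e+04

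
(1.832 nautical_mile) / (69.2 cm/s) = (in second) 4903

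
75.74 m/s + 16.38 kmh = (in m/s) 80.29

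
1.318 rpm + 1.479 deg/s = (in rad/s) 0.1638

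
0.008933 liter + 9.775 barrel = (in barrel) 9.775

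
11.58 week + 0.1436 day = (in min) 1.169e+05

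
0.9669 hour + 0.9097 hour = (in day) 0.07819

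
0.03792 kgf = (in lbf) 0.0836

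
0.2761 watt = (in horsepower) 0.0003703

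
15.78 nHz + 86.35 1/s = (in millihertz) 8.635e+04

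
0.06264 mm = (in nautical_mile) 3.382e-08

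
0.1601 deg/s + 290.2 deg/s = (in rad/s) 5.068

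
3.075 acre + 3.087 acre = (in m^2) 2.494e+04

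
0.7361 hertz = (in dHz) 7.361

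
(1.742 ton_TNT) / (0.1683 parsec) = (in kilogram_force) 1.431e-07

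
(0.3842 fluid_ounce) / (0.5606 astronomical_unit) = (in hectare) 1.355e-20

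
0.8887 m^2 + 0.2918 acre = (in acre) 0.292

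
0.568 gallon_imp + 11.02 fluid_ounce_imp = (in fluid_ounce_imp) 101.9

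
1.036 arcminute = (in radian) 0.0003014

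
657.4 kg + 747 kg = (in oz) 4.954e+04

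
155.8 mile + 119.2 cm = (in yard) 2.742e+05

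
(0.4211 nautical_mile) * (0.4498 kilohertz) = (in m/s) 3.508e+05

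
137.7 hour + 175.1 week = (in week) 175.9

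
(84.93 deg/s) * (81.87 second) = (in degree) 6953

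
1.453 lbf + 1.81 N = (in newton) 8.273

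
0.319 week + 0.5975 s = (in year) 0.006118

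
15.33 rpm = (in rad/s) 1.605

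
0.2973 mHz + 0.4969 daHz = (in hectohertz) 0.04969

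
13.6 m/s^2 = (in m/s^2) 13.6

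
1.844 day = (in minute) 2655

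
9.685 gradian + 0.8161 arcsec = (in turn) 0.02421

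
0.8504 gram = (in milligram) 850.4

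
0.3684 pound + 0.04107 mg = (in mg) 1.671e+05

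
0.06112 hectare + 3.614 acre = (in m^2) 1.524e+04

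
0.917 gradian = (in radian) 0.0144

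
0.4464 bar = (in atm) 0.4406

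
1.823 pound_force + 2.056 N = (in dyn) 1.017e+06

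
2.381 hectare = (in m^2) 2.381e+04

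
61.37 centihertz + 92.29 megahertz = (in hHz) 9.229e+05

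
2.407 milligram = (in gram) 0.002407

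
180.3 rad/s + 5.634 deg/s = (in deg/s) 1.034e+04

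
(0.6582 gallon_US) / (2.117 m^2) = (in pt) 3.336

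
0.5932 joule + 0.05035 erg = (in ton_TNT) 1.418e-10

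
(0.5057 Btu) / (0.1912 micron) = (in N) 2.79e+09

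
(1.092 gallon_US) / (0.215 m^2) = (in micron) 1.923e+04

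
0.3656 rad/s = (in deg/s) 20.95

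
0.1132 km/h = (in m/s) 0.03144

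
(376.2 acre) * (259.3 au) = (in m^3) 5.906e+19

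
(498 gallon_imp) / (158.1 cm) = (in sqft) 15.41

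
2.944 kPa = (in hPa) 29.44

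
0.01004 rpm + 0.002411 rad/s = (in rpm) 0.03306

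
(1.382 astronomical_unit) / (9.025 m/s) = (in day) 2.651e+05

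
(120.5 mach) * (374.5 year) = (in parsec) 0.0157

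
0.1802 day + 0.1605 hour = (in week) 0.0267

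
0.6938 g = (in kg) 0.0006938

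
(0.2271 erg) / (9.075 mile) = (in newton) 1.555e-12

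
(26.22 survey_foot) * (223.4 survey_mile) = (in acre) 710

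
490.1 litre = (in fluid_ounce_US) 1.657e+04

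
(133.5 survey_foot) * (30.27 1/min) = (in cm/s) 2053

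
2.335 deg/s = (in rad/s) 0.04075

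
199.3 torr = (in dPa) 2.657e+05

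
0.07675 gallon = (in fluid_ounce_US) 9.824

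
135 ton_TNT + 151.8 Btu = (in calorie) 1.35e+11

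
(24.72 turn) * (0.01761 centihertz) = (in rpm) 0.2612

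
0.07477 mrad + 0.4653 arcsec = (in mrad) 0.07703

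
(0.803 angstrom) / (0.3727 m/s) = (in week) 3.562e-16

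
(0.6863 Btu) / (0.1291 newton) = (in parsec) 1.818e-13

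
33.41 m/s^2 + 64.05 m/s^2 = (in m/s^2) 97.46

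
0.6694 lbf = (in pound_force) 0.6694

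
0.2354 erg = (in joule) 2.354e-08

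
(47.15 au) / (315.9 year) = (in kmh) 2549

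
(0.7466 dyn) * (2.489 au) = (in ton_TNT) 0.0006644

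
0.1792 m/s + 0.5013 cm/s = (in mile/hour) 0.4121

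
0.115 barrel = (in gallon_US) 4.83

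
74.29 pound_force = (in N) 330.5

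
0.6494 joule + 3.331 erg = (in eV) 4.053e+18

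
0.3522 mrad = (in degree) 0.02018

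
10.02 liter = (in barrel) 0.06302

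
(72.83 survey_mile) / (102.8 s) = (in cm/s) 1.14e+05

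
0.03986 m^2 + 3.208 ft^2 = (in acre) 8.35e-05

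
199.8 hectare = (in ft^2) 2.151e+07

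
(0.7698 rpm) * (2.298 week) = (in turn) 1.783e+04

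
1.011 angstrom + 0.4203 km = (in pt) 1.191e+06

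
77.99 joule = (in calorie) 18.64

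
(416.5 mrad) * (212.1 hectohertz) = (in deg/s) 5.061e+05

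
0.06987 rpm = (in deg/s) 0.4192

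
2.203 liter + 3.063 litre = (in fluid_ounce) 178.1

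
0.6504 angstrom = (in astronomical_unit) 4.348e-22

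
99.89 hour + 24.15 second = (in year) 0.0114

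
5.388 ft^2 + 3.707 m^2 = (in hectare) 0.0004208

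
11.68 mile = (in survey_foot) 6.167e+04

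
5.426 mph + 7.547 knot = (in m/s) 6.308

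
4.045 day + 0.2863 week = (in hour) 145.2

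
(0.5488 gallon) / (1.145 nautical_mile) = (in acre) 2.421e-10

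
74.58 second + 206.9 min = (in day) 0.1445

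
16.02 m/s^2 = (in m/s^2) 16.02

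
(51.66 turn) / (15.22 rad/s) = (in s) 21.33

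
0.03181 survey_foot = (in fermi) 9.696e+12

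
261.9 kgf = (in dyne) 2.568e+08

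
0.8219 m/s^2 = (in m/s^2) 0.8219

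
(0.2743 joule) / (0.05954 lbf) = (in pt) 2936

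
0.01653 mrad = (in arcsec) 3.41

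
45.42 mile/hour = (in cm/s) 2030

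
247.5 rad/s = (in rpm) 2363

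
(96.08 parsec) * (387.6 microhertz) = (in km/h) 4.137e+15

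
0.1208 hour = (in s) 434.9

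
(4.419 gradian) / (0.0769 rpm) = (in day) 9.976e-05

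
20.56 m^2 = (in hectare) 0.002056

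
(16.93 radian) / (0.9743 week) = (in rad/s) 2.873e-05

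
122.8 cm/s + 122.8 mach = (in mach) 122.8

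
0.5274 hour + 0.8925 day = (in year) 0.002505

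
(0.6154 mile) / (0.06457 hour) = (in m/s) 4.261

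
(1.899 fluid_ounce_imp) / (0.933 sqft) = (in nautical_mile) 3.361e-07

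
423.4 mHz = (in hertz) 0.4234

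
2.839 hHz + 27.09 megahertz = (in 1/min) 1.625e+09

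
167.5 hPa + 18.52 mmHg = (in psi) 2.787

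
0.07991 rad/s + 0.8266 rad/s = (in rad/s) 0.9065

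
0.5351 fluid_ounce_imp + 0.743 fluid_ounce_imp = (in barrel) 0.0002284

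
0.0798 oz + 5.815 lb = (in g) 2640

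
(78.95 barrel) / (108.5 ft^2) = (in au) 8.324e-12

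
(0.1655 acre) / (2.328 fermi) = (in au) 1.923e+06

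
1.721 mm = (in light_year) 1.819e-19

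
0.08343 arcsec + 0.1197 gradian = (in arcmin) 6.465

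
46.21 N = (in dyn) 4.621e+06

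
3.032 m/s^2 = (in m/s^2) 3.032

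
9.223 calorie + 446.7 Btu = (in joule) 4.713e+05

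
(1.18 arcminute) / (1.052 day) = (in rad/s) 3.776e-09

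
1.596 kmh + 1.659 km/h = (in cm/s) 90.42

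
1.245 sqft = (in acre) 2.858e-05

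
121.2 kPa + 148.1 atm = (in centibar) 1.513e+04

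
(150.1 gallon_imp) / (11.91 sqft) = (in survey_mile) 0.0003832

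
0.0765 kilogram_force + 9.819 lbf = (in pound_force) 9.988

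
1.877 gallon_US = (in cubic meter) 0.007105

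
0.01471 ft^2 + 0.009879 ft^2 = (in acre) 5.645e-07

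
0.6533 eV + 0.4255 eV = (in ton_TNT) 4.131e-29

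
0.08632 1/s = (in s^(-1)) 0.08632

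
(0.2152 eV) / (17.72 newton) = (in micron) 1.946e-15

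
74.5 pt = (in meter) 0.02628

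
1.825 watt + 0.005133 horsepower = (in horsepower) 0.00758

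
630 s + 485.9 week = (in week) 485.9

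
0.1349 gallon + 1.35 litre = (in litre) 1.861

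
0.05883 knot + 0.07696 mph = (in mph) 0.1447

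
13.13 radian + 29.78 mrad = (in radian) 13.16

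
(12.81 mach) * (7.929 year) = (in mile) 6.777e+08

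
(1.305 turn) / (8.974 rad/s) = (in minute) 0.01523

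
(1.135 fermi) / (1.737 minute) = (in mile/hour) 2.436e-17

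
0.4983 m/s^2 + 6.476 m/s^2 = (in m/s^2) 6.974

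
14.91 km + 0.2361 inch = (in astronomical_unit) 9.967e-08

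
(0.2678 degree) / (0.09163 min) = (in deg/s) 0.04871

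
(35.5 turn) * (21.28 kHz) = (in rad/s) 4.747e+06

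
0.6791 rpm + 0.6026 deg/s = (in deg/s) 4.677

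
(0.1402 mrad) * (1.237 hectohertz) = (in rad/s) 0.01734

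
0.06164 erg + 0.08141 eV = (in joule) 6.164e-09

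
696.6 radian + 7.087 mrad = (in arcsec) 1.437e+08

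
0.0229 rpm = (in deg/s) 0.1374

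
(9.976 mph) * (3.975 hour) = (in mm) 6.382e+07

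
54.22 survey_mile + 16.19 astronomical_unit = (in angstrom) 2.422e+22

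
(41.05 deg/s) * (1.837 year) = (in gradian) 2.642e+09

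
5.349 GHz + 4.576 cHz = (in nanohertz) 5.349e+18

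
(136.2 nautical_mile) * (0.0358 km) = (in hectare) 903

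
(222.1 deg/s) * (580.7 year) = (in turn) 1.13e+10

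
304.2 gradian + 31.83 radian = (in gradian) 2331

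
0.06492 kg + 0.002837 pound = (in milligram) 6.621e+04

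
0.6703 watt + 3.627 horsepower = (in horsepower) 3.628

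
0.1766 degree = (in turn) 0.0004906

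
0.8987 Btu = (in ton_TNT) 2.266e-07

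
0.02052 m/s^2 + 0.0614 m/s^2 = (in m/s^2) 0.08192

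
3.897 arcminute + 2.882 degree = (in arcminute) 176.8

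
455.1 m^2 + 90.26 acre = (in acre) 90.37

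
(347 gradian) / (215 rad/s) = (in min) 0.0004225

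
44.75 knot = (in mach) 0.06761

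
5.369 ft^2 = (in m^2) 0.4988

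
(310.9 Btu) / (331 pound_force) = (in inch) 8771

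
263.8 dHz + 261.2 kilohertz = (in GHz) 0.0002612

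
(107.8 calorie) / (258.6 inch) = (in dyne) 6.867e+06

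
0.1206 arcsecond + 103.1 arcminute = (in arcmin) 103.1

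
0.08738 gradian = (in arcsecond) 283.1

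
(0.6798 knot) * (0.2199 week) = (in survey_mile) 28.9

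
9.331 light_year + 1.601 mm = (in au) 5.901e+05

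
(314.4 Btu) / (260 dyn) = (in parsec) 4.135e-09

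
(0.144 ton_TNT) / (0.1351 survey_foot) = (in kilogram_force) 1.492e+09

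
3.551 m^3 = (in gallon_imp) 781.1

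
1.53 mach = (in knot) 1013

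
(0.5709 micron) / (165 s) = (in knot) 6.726e-09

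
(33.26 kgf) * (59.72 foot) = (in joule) 5937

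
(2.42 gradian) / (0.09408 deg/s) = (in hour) 0.006431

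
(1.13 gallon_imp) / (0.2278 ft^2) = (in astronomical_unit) 1.623e-12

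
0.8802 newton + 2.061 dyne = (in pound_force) 0.1979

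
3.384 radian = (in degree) 193.9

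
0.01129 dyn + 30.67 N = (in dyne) 3.067e+06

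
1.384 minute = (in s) 83.04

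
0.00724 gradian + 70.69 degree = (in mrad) 1234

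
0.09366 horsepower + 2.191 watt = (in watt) 72.03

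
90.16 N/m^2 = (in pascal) 90.16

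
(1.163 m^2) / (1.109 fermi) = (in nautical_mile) 5.662e+11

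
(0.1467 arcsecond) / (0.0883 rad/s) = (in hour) 2.237e-09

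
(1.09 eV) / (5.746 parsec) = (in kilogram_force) 1.004e-37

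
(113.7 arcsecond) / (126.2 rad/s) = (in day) 5.055e-11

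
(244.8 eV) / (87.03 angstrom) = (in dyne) 0.0004507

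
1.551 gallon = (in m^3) 0.005871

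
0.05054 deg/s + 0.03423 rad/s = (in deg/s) 2.012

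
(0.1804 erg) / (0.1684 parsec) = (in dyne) 3.472e-19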